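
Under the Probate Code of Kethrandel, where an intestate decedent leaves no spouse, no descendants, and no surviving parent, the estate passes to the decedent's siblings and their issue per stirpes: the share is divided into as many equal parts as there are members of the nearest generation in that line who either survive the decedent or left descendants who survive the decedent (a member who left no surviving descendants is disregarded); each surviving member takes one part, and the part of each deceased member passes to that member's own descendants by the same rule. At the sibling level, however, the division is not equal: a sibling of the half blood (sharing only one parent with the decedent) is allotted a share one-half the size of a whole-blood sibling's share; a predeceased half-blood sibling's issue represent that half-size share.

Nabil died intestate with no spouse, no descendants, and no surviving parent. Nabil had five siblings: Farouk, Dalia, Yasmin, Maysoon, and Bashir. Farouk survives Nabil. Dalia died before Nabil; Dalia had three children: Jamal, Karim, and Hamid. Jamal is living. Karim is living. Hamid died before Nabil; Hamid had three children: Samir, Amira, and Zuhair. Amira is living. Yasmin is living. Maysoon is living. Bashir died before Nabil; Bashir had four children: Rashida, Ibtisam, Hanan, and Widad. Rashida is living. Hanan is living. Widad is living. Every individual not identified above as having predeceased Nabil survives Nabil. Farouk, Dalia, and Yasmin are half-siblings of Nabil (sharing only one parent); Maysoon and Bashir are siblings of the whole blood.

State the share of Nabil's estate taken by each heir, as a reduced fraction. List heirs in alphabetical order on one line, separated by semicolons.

No spouse, descendants, or parent survives, so the estate passes to Nabil's siblings per stirpes.
Half-blood siblings count for one-half the weight of whole-blood siblings at the initial division.
Dividing 1 in proportion to weights (total weight 7/2): Farouk (weight 1/2) → 1/7; Dalia (weight 1/2) → 1/7; Yasmin (weight 1/2) → 1/7; Maysoon (weight 1) → 2/7; Bashir (weight 1) → 2/7.
Farouk is living and takes 1/7.
Dalia predeceased; the 1/7 allotted to Dalia's branch passes to Dalia's issue by representation.
The 1/7 is divided into 3 equal shares of 1/21 among Jamal, Karim, Hamid.
Jamal is living and takes 1/21.
Karim is living and takes 1/21.
Hamid predeceased; the 1/21 allotted to Hamid's branch passes to Hamid's issue by representation.
The 1/21 is divided into 3 equal shares of 1/63 among Samir, Amira, Zuhair.
Samir is living and takes 1/63.
Amira is living and takes 1/63.
Zuhair is living and takes 1/63.
Yasmin is living and takes 1/7.
Maysoon is living and takes 2/7.
Bashir predeceased; the 2/7 allotted to Bashir's branch passes to Bashir's issue by representation.
The 2/7 is divided into 4 equal shares of 1/14 among Rashida, Ibtisam, Hanan, Widad.
Rashida is living and takes 1/14.
Ibtisam is living and takes 1/14.
Hanan is living and takes 1/14.
Widad is living and takes 1/14.

Amira 1/63; Farouk 1/7; Hanan 1/14; Ibtisam 1/14; Jamal 1/21; Karim 1/21; Maysoon 2/7; Rashida 1/14; Samir 1/63; Widad 1/14; Yasmin 1/7; Zuhair 1/63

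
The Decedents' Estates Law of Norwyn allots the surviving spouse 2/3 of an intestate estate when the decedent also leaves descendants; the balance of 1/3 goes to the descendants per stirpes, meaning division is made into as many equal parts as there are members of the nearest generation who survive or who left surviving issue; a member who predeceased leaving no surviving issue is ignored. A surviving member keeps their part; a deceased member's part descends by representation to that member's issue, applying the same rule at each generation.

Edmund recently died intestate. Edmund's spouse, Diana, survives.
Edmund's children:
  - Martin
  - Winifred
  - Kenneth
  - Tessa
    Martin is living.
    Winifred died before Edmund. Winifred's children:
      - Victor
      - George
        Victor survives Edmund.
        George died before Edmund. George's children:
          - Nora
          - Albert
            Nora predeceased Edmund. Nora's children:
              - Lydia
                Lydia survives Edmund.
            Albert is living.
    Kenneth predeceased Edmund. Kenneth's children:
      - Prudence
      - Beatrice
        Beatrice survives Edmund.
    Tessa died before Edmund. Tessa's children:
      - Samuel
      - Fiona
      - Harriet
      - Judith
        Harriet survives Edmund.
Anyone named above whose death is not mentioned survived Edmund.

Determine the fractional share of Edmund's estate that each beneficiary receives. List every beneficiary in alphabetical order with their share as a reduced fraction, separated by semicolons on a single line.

Albert 1/48; Beatrice 1/24; Diana 2/3; Fiona 1/48; Harriet 1/48; Judith 1/48; Lydia 1/48; Martin 1/12; Prudence 1/24; Samuel 1/48; Victor 1/24

Diana, as surviving spouse, takes 2/3.
The remaining 1/3 passes to Edmund's descendants per stirpes.
The 1/3 is divided into 4 equal shares of 1/12 among Martin, Winifred, Kenneth, Tessa.
Martin is living and takes 1/12.
Winifred predeceased; the 1/12 allotted to Winifred's branch passes to Winifred's issue by representation.
The 1/12 is divided into 2 equal shares of 1/24 among Victor, George.
Victor is living and takes 1/24.
George predeceased; the 1/24 allotted to George's branch passes to George's issue by representation.
The 1/24 is divided into 2 equal shares of 1/48 among Nora, Albert.
Nora predeceased; the 1/48 allotted to Nora's branch passes to Nora's issue by representation.
Lydia is the sole taker at this level and receives the full 1/48.
Albert is living and takes 1/48.
Kenneth predeceased; the 1/12 allotted to Kenneth's branch passes to Kenneth's issue by representation.
The 1/12 is divided into 2 equal shares of 1/24 among Prudence, Beatrice.
Prudence is living and takes 1/24.
Beatrice is living and takes 1/24.
Tessa predeceased; the 1/12 allotted to Tessa's branch passes to Tessa's issue by representation.
The 1/12 is divided into 4 equal shares of 1/48 among Samuel, Fiona, Harriet, Judith.
Samuel is living and takes 1/48.
Fiona is living and takes 1/48.
Harriet is living and takes 1/48.
Judith is living and takes 1/48.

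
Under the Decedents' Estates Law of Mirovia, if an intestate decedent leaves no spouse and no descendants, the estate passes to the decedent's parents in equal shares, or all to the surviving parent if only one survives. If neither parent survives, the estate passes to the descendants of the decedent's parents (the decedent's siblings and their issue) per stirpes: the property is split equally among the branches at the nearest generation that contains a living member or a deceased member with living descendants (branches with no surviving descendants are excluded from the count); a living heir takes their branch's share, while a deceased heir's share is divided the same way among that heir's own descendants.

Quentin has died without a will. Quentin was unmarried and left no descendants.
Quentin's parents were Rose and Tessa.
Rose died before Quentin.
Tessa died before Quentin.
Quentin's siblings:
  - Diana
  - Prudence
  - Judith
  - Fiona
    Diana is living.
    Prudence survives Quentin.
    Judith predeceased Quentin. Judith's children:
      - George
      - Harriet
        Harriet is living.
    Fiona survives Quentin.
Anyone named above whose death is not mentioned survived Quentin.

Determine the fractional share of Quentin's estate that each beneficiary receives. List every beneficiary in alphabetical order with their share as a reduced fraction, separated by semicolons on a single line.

Diana 1/4; Fiona 1/4; George 1/8; Harriet 1/8; Prudence 1/4

Neither parent survives and there are no descendants, so the estate passes to Quentin's siblings and their issue per stirpes.
The estate is divided into 4 equal shares of 1/4 among Diana, Prudence, Judith, Fiona.
Diana is living and takes 1/4.
Prudence is living and takes 1/4.
Judith predeceased; the 1/4 allotted to Judith's branch passes to Judith's issue by representation.
The 1/4 is divided into 2 equal shares of 1/8 among George, Harriet.
George is living and takes 1/8.
Harriet is living and takes 1/8.
Fiona is living and takes 1/4.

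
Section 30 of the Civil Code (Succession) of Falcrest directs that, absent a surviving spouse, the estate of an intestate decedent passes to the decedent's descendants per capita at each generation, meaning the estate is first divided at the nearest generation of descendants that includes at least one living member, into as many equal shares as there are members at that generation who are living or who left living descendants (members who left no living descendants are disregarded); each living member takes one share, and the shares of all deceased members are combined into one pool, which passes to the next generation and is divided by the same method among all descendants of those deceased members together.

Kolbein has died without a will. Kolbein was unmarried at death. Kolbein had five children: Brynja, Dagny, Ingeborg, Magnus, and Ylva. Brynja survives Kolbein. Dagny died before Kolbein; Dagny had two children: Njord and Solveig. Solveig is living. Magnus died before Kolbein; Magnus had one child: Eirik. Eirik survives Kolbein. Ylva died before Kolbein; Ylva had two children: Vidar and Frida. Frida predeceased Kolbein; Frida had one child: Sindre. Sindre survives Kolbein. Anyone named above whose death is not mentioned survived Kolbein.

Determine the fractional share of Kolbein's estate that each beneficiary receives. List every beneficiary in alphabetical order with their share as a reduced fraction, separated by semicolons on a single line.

Brynja 1/5; Eirik 3/25; Ingeborg 1/5; Njord 3/25; Sindre 3/25; Solveig 3/25; Vidar 3/25

There is no surviving spouse, so the entire estate passes to Kolbein's descendants per capita at each generation.
At generation 1 (Brynja, Dagny, Ingeborg, Magnus, Ylva) there are 5 shares of (1)/5 = 1/5 each.
Living: Brynja and Ingeborg — each takes 1/5.
Deceased: Dagny, Magnus, and Ylva. Their combined 3/5 is pooled and carried to generation 2.
At generation 2 (Njord, Solveig, Eirik, Vidar, Frida) there are 5 shares of (3/5)/5 = 3/25 each.
Living: Njord, Solveig, Eirik, and Vidar — each takes 3/25.
Deceased: Frida. That 3/25 share is carried to generation 3.
At generation 3 (Sindre) there are 1 shares of (3/25)/1 = 3/25 each.
Living: Sindre — each takes 3/25.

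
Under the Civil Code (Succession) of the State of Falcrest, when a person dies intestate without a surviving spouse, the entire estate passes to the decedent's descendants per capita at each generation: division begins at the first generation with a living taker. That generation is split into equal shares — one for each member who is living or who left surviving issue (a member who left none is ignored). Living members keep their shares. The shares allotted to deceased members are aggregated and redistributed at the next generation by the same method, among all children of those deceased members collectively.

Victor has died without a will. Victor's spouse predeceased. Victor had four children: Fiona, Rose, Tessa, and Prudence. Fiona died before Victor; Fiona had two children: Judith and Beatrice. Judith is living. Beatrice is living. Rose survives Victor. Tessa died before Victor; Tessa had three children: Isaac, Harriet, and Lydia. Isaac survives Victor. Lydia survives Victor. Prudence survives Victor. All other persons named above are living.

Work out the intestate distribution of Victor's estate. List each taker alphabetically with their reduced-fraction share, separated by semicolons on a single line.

Beatrice 1/10; Harriet 1/10; Isaac 1/10; Judith 1/10; Lydia 1/10; Prudence 1/4; Rose 1/4

There is no surviving spouse, so the entire estate passes to Victor's descendants per capita at each generation.
At generation 1 (Fiona, Rose, Tessa, Prudence) there are 4 shares of (1)/4 = 1/4 each.
Living: Rose and Prudence — each takes 1/4.
Deceased: Fiona and Tessa. Their combined 1/2 is pooled and carried to generation 2.
At generation 2 (Judith, Beatrice, Isaac, Harriet, Lydia) there are 5 shares of (1/2)/5 = 1/10 each.
Living: Judith, Beatrice, Isaac, Harriet, and Lydia — each takes 1/10.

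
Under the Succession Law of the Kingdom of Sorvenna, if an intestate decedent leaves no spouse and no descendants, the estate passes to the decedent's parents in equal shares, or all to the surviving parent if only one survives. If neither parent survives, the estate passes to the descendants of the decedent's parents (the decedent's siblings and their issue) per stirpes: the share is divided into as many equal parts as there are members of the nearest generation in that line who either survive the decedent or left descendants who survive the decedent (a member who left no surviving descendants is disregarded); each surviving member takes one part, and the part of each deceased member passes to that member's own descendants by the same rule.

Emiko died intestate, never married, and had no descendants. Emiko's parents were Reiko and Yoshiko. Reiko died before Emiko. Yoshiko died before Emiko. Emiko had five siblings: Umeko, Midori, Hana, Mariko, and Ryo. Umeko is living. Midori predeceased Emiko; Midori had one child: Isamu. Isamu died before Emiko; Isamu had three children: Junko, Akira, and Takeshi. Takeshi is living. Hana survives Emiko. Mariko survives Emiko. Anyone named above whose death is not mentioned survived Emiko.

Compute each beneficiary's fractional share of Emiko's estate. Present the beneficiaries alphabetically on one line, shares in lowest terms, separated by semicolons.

Neither parent survives and there are no descendants, so the estate passes to Emiko's siblings and their issue per stirpes.
The estate is divided into 5 equal shares of 1/5 among Umeko, Midori, Hana, Mariko, Ryo.
Umeko is living and takes 1/5.
Midori predeceased; the 1/5 allotted to Midori's branch passes to Midori's issue by representation.
Isamu's line is the sole branch at this level, so the full 1/5 passes to Isamu's issue by representation.
The 1/5 is divided into 3 equal shares of 1/15 among Junko, Akira, Takeshi.
Junko is living and takes 1/15.
Akira is living and takes 1/15.
Takeshi is living and takes 1/15.
Hana is living and takes 1/5.
Mariko is living and takes 1/5.
Ryo is living and takes 1/5.

Akira 1/15; Hana 1/5; Junko 1/15; Mariko 1/5; Ryo 1/5; Takeshi 1/15; Umeko 1/5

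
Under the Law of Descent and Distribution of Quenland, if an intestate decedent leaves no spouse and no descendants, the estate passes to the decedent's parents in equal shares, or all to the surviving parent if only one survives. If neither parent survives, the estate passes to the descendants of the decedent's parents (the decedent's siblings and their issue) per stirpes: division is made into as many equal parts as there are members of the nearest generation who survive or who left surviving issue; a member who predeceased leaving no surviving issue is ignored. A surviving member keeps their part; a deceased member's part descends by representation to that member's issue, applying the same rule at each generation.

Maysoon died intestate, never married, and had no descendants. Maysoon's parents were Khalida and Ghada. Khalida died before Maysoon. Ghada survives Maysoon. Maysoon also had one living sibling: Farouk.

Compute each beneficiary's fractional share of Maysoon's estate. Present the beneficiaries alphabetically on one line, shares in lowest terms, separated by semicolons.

Ghada 1

Only one parent, Ghada, survives, so Ghada takes the entire estate. The siblings take nothing because a surviving parent has priority.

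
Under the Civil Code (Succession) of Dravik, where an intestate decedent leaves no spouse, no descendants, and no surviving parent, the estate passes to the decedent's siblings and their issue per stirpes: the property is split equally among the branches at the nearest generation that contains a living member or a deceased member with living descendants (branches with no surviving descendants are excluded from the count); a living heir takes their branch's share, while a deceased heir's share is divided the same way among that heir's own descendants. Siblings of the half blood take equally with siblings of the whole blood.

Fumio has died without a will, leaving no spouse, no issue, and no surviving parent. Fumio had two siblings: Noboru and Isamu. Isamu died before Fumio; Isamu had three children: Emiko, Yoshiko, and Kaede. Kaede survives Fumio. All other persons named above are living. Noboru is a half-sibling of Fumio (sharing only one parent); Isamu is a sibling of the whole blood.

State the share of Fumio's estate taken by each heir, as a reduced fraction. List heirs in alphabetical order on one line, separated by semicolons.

No spouse, descendants, or parent survives, so the estate passes to Fumio's siblings per stirpes.
Half-blood and whole-blood siblings take equally under the stated rule.
The estate is divided into 2 equal shares of 1/2 among Noboru, Isamu.
Noboru is living and takes 1/2.
Isamu predeceased; the 1/2 allotted to Isamu's branch passes to Isamu's issue by representation.
The 1/2 is divided into 3 equal shares of 1/6 among Emiko, Yoshiko, Kaede.
Emiko is living and takes 1/6.
Yoshiko is living and takes 1/6.
Kaede is living and takes 1/6.

Emiko 1/6; Kaede 1/6; Noboru 1/2; Yoshiko 1/6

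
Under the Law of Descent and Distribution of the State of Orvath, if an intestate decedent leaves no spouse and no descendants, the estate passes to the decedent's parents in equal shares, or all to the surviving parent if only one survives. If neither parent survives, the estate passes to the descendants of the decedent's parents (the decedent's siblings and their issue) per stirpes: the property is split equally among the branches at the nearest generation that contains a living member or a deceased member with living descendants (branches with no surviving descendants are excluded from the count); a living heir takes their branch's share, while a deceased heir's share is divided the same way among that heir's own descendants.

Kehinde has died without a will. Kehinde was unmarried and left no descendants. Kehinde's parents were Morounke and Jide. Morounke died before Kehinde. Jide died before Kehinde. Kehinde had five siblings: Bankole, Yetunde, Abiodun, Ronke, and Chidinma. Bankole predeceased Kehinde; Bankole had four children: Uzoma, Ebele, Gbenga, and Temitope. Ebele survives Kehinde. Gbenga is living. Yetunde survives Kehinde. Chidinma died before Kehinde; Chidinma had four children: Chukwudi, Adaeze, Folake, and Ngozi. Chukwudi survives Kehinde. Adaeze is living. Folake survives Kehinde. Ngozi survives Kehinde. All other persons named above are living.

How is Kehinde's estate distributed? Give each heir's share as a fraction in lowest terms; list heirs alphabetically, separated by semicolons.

Neither parent survives and there are no descendants, so the estate passes to Kehinde's siblings and their issue per stirpes.
The estate is divided into 5 equal shares of 1/5 among Bankole, Yetunde, Abiodun, Ronke, Chidinma.
Bankole predeceased; the 1/5 allotted to Bankole's branch passes to Bankole's issue by representation.
The 1/5 is divided into 4 equal shares of 1/20 among Uzoma, Ebele, Gbenga, Temitope.
Uzoma is living and takes 1/20.
Ebele is living and takes 1/20.
Gbenga is living and takes 1/20.
Temitope is living and takes 1/20.
Yetunde is living and takes 1/5.
Abiodun is living and takes 1/5.
Ronke is living and takes 1/5.
Chidinma predeceased; the 1/5 allotted to Chidinma's branch passes to Chidinma's issue by representation.
The 1/5 is divided into 4 equal shares of 1/20 among Chukwudi, Adaeze, Folake, Ngozi.
Chukwudi is living and takes 1/20.
Adaeze is living and takes 1/20.
Folake is living and takes 1/20.
Ngozi is living and takes 1/20.

Abiodun 1/5; Adaeze 1/20; Chukwudi 1/20; Ebele 1/20; Folake 1/20; Gbenga 1/20; Ngozi 1/20; Ronke 1/5; Temitope 1/20; Uzoma 1/20; Yetunde 1/5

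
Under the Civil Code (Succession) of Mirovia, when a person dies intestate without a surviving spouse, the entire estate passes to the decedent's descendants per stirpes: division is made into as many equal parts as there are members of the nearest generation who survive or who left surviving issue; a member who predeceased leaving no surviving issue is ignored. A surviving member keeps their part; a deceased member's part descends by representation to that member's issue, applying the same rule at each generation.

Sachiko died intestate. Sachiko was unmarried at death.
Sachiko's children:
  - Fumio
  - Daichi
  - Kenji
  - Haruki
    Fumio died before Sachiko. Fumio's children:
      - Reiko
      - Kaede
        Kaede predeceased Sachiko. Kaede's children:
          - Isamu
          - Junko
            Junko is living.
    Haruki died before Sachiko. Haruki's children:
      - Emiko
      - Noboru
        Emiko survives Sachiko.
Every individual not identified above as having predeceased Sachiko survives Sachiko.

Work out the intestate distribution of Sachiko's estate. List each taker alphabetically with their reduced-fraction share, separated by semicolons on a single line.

Daichi 1/4; Emiko 1/8; Isamu 1/16; Junko 1/16; Kenji 1/4; Noboru 1/8; Reiko 1/8

There is no surviving spouse, so the entire estate passes to Sachiko's descendants per stirpes.
The estate is divided into 4 equal shares of 1/4 among Fumio, Daichi, Kenji, Haruki.
Fumio predeceased; the 1/4 allotted to Fumio's branch passes to Fumio's issue by representation.
The 1/4 is divided into 2 equal shares of 1/8 among Reiko, Kaede.
Reiko is living and takes 1/8.
Kaede predeceased; the 1/8 allotted to Kaede's branch passes to Kaede's issue by representation.
The 1/8 is divided into 2 equal shares of 1/16 among Isamu, Junko.
Isamu is living and takes 1/16.
Junko is living and takes 1/16.
Daichi is living and takes 1/4.
Kenji is living and takes 1/4.
Haruki predeceased; the 1/4 allotted to Haruki's branch passes to Haruki's issue by representation.
The 1/4 is divided into 2 equal shares of 1/8 among Emiko, Noboru.
Emiko is living and takes 1/8.
Noboru is living and takes 1/8.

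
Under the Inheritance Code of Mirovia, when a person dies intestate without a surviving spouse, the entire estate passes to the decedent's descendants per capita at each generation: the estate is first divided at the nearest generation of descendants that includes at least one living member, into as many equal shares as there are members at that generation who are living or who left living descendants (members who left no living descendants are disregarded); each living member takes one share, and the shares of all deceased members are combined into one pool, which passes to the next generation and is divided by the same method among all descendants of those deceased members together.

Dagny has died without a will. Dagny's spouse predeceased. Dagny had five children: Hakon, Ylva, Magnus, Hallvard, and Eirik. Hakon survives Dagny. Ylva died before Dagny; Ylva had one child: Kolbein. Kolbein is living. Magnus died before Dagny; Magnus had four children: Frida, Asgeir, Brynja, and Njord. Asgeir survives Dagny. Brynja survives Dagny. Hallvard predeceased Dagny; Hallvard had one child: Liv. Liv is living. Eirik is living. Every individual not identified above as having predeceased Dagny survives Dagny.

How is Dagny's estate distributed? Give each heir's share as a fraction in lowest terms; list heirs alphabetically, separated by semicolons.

There is no surviving spouse, so the entire estate passes to Dagny's descendants per capita at each generation.
At generation 1 (Hakon, Ylva, Magnus, Hallvard, Eirik) there are 5 shares of (1)/5 = 1/5 each.
Living: Hakon and Eirik — each takes 1/5.
Deceased: Ylva, Magnus, and Hallvard. Their combined 3/5 is pooled and carried to generation 2.
At generation 2 (Kolbein, Frida, Asgeir, Brynja, Njord, Liv) there are 6 shares of (3/5)/6 = 1/10 each.
Living: Kolbein, Frida, Asgeir, Brynja, Njord, and Liv — each takes 1/10.

Asgeir 1/10; Brynja 1/10; Eirik 1/5; Frida 1/10; Hakon 1/5; Kolbein 1/10; Liv 1/10; Njord 1/10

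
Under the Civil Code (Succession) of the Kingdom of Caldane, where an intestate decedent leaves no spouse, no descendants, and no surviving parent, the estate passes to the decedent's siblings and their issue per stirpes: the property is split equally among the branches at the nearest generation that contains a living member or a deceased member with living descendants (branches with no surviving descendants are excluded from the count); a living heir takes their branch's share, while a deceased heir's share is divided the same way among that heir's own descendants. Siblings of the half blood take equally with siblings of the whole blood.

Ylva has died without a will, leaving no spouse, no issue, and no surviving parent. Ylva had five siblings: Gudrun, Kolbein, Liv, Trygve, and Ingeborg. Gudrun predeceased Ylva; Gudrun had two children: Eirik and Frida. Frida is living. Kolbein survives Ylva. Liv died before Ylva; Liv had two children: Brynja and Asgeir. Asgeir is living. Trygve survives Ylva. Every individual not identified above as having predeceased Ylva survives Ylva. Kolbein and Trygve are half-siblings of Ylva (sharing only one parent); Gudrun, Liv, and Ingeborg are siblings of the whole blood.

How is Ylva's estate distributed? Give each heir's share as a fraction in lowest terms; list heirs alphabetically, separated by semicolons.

Asgeir 1/10; Brynja 1/10; Eirik 1/10; Frida 1/10; Ingeborg 1/5; Kolbein 1/5; Trygve 1/5

No spouse, descendants, or parent survives, so the estate passes to Ylva's siblings per stirpes.
Half-blood and whole-blood siblings take equally under the stated rule.
The estate is divided into 5 equal shares of 1/5 among Gudrun, Kolbein, Liv, Trygve, Ingeborg.
Gudrun predeceased; the 1/5 allotted to Gudrun's branch passes to Gudrun's issue by representation.
The 1/5 is divided into 2 equal shares of 1/10 among Eirik, Frida.
Eirik is living and takes 1/10.
Frida is living and takes 1/10.
Kolbein is living and takes 1/5.
Liv predeceased; the 1/5 allotted to Liv's branch passes to Liv's issue by representation.
The 1/5 is divided into 2 equal shares of 1/10 among Brynja, Asgeir.
Brynja is living and takes 1/10.
Asgeir is living and takes 1/10.
Trygve is living and takes 1/5.
Ingeborg is living and takes 1/5.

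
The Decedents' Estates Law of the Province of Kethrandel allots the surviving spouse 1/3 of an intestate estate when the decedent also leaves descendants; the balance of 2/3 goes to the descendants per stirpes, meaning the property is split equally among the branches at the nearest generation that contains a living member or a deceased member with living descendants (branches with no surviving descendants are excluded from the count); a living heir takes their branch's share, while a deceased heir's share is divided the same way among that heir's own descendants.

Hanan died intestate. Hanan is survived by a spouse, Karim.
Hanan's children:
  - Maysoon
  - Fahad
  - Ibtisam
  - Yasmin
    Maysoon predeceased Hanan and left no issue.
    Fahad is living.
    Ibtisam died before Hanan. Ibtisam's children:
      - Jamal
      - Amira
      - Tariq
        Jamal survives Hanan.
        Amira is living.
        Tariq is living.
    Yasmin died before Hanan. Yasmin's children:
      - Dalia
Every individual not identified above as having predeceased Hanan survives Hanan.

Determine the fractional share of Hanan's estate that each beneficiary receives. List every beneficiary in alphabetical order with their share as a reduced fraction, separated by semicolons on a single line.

Amira 2/27; Dalia 2/9; Fahad 2/9; Jamal 2/27; Karim 1/3; Tariq 2/27

Karim, as surviving spouse, takes 1/3.
The remaining 2/3 passes to Hanan's descendants per stirpes.
Maysoon left no surviving issue, so that branch lapses and is disregarded.
The 2/3 is divided into 3 equal shares of 2/9 among Fahad, Ibtisam, Yasmin.
Fahad is living and takes 2/9.
Ibtisam predeceased; the 2/9 allotted to Ibtisam's branch passes to Ibtisam's issue by representation.
The 2/9 is divided into 3 equal shares of 2/27 among Jamal, Amira, Tariq.
Jamal is living and takes 2/27.
Amira is living and takes 2/27.
Tariq is living and takes 2/27.
Yasmin predeceased; the 2/9 allotted to Yasmin's branch passes to Yasmin's issue by representation.
Dalia is the sole taker at this level and receives the full 2/9.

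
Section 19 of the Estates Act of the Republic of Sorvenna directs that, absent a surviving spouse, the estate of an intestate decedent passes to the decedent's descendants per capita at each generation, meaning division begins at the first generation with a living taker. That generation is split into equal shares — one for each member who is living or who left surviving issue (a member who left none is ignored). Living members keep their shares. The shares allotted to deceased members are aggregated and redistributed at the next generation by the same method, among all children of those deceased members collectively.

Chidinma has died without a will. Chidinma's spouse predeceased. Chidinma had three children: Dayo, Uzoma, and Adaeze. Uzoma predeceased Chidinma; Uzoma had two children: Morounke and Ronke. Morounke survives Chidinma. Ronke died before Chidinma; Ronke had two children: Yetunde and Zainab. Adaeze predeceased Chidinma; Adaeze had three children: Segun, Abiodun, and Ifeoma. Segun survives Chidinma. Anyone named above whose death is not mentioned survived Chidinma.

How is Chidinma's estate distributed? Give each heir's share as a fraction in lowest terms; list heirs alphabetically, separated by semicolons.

There is no surviving spouse, so the entire estate passes to Chidinma's descendants per capita at each generation.
At generation 1 (Dayo, Uzoma, Adaeze) there are 3 shares of (1)/3 = 1/3 each.
Living: Dayo — each takes 1/3.
Deceased: Uzoma and Adaeze. Their combined 2/3 is pooled and carried to generation 2.
At generation 2 (Morounke, Ronke, Segun, Abiodun, Ifeoma) there are 5 shares of (2/3)/5 = 2/15 each.
Living: Morounke, Segun, Abiodun, and Ifeoma — each takes 2/15.
Deceased: Ronke. That 2/15 share is carried to generation 3.
At generation 3 (Yetunde, Zainab) there are 2 shares of (2/15)/2 = 1/15 each.
Living: Yetunde and Zainab — each takes 1/15.

Abiodun 2/15; Dayo 1/3; Ifeoma 2/15; Morounke 2/15; Segun 2/15; Yetunde 1/15; Zainab 1/15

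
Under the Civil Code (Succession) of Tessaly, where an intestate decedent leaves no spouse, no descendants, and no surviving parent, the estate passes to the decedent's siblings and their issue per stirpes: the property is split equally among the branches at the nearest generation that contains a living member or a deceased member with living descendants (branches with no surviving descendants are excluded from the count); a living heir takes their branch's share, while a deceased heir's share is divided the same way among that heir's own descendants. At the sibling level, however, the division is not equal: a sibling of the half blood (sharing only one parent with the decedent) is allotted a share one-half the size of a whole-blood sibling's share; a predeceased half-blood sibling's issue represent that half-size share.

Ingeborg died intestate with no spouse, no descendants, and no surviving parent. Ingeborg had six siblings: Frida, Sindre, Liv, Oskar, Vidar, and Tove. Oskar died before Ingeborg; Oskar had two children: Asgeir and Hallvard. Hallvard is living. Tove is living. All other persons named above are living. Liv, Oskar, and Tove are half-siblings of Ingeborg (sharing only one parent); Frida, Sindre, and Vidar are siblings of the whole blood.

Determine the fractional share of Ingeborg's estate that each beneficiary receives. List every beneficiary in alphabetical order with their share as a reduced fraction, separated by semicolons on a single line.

No spouse, descendants, or parent survives, so the estate passes to Ingeborg's siblings per stirpes.
Half-blood siblings count for one-half the weight of whole-blood siblings at the initial division.
Dividing 1 in proportion to weights (total weight 9/2): Frida (weight 1) → 2/9; Sindre (weight 1) → 2/9; Liv (weight 1/2) → 1/9; Oskar (weight 1/2) → 1/9; Vidar (weight 1) → 2/9; Tove (weight 1/2) → 1/9.
Frida is living and takes 2/9.
Sindre is living and takes 2/9.
Liv is living and takes 1/9.
Oskar predeceased; the 1/9 allotted to Oskar's branch passes to Oskar's issue by representation.
The 1/9 is divided into 2 equal shares of 1/18 among Asgeir, Hallvard.
Asgeir is living and takes 1/18.
Hallvard is living and takes 1/18.
Vidar is living and takes 2/9.
Tove is living and takes 1/9.

Asgeir 1/18; Frida 2/9; Hallvard 1/18; Liv 1/9; Sindre 2/9; Tove 1/9; Vidar 2/9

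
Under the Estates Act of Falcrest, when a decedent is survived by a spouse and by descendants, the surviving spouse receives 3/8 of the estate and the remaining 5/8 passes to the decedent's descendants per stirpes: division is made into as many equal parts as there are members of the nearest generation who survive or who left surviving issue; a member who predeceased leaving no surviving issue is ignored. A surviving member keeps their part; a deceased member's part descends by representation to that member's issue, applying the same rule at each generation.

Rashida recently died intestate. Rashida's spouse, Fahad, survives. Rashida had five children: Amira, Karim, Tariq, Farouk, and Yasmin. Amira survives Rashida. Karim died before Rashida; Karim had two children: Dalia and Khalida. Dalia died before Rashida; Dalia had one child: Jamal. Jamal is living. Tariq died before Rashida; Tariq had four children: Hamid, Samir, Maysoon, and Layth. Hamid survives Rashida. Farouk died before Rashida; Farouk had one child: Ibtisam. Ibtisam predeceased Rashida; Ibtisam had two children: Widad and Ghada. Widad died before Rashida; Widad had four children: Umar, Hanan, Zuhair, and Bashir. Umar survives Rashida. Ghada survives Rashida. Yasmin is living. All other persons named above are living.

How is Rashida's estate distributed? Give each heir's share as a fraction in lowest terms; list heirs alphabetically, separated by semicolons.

Amira 1/8; Bashir 1/64; Fahad 3/8; Ghada 1/16; Hamid 1/32; Hanan 1/64; Jamal 1/16; Khalida 1/16; Layth 1/32; Maysoon 1/32; Samir 1/32; Umar 1/64; Yasmin 1/8; Zuhair 1/64

Fahad, as surviving spouse, takes 3/8.
The remaining 5/8 passes to Rashida's descendants per stirpes.
The 5/8 is divided into 5 equal shares of 1/8 among Amira, Karim, Tariq, Farouk, Yasmin.
Amira is living and takes 1/8.
Karim predeceased; the 1/8 allotted to Karim's branch passes to Karim's issue by representation.
The 1/8 is divided into 2 equal shares of 1/16 among Dalia, Khalida.
Dalia predeceased; the 1/16 allotted to Dalia's branch passes to Dalia's issue by representation.
Jamal is the sole taker at this level and receives the full 1/16.
Khalida is living and takes 1/16.
Tariq predeceased; the 1/8 allotted to Tariq's branch passes to Tariq's issue by representation.
The 1/8 is divided into 4 equal shares of 1/32 among Hamid, Samir, Maysoon, Layth.
Hamid is living and takes 1/32.
Samir is living and takes 1/32.
Maysoon is living and takes 1/32.
Layth is living and takes 1/32.
Farouk predeceased; the 1/8 allotted to Farouk's branch passes to Farouk's issue by representation.
Ibtisam's line is the sole branch at this level, so the full 1/8 passes to Ibtisam's issue by representation.
The 1/8 is divided into 2 equal shares of 1/16 among Widad, Ghada.
Widad predeceased; the 1/16 allotted to Widad's branch passes to Widad's issue by representation.
The 1/16 is divided into 4 equal shares of 1/64 among Umar, Hanan, Zuhair, Bashir.
Umar is living and takes 1/64.
Hanan is living and takes 1/64.
Zuhair is living and takes 1/64.
Bashir is living and takes 1/64.
Ghada is living and takes 1/16.
Yasmin is living and takes 1/8.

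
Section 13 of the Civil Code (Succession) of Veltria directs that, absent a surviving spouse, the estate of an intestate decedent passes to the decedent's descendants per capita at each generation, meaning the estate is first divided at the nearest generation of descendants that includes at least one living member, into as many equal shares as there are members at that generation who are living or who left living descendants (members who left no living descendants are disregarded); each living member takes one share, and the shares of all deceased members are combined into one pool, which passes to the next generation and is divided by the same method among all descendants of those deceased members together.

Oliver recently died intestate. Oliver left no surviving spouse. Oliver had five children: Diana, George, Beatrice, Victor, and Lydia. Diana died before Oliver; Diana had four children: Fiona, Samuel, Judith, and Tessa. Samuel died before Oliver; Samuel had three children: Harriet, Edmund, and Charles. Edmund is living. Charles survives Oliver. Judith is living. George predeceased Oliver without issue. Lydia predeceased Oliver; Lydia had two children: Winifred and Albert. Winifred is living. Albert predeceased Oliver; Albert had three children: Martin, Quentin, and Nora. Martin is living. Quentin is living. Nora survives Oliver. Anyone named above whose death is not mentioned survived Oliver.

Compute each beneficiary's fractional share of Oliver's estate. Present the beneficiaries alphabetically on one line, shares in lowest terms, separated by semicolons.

Beatrice 1/4; Charles 1/36; Edmund 1/36; Fiona 1/12; Harriet 1/36; Judith 1/12; Martin 1/36; Nora 1/36; Quentin 1/36; Tessa 1/12; Victor 1/4; Winifred 1/12

There is no surviving spouse, so the entire estate passes to Oliver's descendants per capita at each generation.
At generation 1 (Diana, Beatrice, Victor, Lydia) there are 4 shares of (1)/4 = 1/4 each.
Living: Beatrice and Victor — each takes 1/4.
Deceased: Diana and Lydia. Their combined 1/2 is pooled and carried to generation 2.
At generation 2 (Fiona, Samuel, Judith, Tessa, Winifred, Albert) there are 6 shares of (1/2)/6 = 1/12 each.
Living: Fiona, Judith, Tessa, and Winifred — each takes 1/12.
Deceased: Samuel and Albert. Their combined 1/6 is pooled and carried to generation 3.
At generation 3 (Harriet, Edmund, Charles, Martin, Quentin, Nora) there are 6 shares of (1/6)/6 = 1/36 each.
Living: Harriet, Edmund, Charles, Martin, Quentin, and Nora — each takes 1/36.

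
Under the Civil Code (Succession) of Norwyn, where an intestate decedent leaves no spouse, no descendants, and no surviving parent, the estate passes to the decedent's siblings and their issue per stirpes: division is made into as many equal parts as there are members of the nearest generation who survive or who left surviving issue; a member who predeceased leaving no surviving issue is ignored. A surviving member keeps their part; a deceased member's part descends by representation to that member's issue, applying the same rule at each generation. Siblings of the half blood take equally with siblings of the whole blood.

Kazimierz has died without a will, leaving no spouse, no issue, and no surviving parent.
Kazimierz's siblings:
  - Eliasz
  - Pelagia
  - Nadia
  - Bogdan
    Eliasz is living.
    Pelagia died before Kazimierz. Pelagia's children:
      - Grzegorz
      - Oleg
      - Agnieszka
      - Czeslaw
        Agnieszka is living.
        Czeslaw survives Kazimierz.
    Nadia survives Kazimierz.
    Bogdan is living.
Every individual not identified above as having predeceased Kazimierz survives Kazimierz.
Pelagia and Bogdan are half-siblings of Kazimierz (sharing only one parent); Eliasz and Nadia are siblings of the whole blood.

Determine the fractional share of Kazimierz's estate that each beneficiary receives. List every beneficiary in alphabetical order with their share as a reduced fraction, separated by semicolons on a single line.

Agnieszka 1/16; Bogdan 1/4; Czeslaw 1/16; Eliasz 1/4; Grzegorz 1/16; Nadia 1/4; Oleg 1/16

No spouse, descendants, or parent survives, so the estate passes to Kazimierz's siblings per stirpes.
Half-blood and whole-blood siblings take equally under the stated rule.
The estate is divided into 4 equal shares of 1/4 among Eliasz, Pelagia, Nadia, Bogdan.
Eliasz is living and takes 1/4.
Pelagia predeceased; the 1/4 allotted to Pelagia's branch passes to Pelagia's issue by representation.
The 1/4 is divided into 4 equal shares of 1/16 among Grzegorz, Oleg, Agnieszka, Czeslaw.
Grzegorz is living and takes 1/16.
Oleg is living and takes 1/16.
Agnieszka is living and takes 1/16.
Czeslaw is living and takes 1/16.
Nadia is living and takes 1/4.
Bogdan is living and takes 1/4.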